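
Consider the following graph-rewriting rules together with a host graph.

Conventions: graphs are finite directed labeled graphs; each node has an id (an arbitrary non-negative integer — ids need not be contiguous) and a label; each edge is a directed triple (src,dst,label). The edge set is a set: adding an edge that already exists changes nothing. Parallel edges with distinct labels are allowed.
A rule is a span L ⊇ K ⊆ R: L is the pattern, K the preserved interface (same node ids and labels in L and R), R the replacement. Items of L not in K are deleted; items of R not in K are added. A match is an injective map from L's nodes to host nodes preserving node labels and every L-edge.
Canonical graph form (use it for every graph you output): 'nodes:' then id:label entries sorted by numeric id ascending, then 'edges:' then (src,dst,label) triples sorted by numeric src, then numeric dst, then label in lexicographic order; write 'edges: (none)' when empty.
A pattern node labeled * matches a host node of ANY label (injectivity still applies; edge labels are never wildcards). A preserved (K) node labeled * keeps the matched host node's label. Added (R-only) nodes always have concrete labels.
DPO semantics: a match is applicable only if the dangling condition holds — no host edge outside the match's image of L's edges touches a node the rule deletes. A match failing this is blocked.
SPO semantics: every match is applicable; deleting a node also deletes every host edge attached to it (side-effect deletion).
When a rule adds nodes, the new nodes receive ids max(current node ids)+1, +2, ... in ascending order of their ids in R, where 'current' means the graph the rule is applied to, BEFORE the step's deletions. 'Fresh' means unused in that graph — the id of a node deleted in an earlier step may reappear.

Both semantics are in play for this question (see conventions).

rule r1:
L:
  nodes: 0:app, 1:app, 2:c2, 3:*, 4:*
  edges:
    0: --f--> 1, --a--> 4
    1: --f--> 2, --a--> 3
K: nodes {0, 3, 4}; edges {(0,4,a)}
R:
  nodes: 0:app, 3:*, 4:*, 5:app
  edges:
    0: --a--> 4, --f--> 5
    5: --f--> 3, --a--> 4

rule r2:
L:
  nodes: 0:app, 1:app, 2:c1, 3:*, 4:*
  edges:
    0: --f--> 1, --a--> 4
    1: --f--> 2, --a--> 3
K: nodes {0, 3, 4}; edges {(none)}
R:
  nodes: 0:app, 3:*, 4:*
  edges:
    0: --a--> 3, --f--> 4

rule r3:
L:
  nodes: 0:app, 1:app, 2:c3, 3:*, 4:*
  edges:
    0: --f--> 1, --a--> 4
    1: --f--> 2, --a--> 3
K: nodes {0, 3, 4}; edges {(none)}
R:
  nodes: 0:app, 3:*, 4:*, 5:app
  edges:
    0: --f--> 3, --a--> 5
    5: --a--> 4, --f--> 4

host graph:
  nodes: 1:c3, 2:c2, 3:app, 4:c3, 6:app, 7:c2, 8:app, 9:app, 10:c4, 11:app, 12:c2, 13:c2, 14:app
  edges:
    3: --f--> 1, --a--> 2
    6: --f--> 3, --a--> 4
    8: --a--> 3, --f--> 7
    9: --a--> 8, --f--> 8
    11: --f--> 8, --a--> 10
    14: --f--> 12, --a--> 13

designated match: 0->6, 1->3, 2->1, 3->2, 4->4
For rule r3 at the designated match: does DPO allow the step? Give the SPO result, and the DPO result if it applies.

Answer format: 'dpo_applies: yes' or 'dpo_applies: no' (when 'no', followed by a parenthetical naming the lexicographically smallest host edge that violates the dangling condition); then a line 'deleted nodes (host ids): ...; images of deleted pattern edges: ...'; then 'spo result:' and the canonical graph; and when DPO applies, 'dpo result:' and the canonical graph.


dpo_applies: no
(the rule deletes node 3, which keeps host edge (8,3,a) outside the match image — the dangling condition fails, DPO blocks; SPO proceeds and side-deletes such edges)
deleted nodes (host ids): 1, 3; images of deleted pattern edges: (3,1,f); (3,2,a); (6,3,f); (6,4,a)
spo result:
nodes: 2:c2, 4:c3, 6:app, 7:c2, 8:app, 9:app, 10:c4, 11:app, 12:c2, 13:c2, 14:app, 15:app
edges: (6,2,f); (6,15,a); (8,7,f); (9,8,a); (9,8,f); (11,8,f); (11,10,a); (14,12,f); (14,13,a); (15,4,a); (15,4,f)


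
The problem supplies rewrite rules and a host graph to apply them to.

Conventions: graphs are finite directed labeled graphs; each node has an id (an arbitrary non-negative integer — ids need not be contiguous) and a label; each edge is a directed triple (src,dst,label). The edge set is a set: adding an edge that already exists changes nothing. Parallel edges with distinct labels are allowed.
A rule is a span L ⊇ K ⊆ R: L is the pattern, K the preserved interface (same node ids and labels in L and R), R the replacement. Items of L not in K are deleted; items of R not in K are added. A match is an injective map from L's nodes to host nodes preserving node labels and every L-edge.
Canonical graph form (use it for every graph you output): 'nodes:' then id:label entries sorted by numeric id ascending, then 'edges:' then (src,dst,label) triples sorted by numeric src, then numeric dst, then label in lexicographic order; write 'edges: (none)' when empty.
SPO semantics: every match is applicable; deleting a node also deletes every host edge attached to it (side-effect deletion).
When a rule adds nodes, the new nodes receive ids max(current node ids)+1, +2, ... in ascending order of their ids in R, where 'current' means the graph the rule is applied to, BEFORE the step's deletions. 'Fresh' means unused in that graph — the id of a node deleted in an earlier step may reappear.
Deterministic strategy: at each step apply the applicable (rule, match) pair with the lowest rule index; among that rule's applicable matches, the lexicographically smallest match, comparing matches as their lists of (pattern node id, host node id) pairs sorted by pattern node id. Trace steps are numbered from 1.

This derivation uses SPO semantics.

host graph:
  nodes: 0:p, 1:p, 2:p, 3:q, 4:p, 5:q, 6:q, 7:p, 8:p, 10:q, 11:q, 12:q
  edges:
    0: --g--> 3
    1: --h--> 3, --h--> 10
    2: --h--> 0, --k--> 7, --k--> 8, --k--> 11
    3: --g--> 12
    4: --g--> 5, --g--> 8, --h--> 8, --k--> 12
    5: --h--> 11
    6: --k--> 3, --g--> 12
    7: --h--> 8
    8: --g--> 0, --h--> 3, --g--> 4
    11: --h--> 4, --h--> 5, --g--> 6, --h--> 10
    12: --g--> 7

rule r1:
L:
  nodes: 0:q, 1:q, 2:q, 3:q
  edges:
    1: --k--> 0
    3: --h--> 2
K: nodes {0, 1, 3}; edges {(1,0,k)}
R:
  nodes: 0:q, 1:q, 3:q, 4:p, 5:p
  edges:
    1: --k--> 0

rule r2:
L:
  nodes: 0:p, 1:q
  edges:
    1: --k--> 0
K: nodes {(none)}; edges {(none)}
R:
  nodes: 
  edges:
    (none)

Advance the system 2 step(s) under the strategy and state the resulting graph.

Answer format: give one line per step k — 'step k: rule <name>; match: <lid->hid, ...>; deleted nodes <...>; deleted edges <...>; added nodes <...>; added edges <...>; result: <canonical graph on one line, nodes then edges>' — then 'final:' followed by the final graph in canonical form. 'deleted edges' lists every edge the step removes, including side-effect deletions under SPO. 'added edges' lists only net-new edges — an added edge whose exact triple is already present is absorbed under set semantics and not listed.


step 1: rule r1; match: 0->3, 1->6, 2->5, 3->11; deleted nodes 5; deleted edges (4,5,g); (5,11,h); (11,5,h); added nodes 13, 14; added edges (none); result: nodes: 0:p, 1:p, 2:p, 3:q, 4:p, 6:q, 7:p, 8:p, 10:q, 11:q, 12:q, 13:p, 14:p edges: (0,3,g); (1,3,h); (1,10,h); (2,0,h); (2,7,k); (2,8,k); (2,11,k); (3,12,g); (4,8,g); (4,8,h); (4,12,k); (6,3,k); (6,12,g); (7,8,h); (8,0,g); (8,3,h); (8,4,g); (11,4,h); (11,6,g); (11,10,h); (12,7,g)
step 2: rule r1; match: 0->3, 1->6, 2->10, 3->11; deleted nodes 10; deleted edges (1,10,h); (11,10,h); added nodes 15, 16; added edges (none); result: nodes: 0:p, 1:p, 2:p, 3:q, 4:p, 6:q, 7:p, 8:p, 11:q, 12:q, 13:p, 14:p, 15:p, 16:p edges: (0,3,g); (1,3,h); (2,0,h); (2,7,k); (2,8,k); (2,11,k); (3,12,g); (4,8,g); (4,8,h); (4,12,k); (6,3,k); (6,12,g); (7,8,h); (8,0,g); (8,3,h); (8,4,g); (11,4,h); (11,6,g); (12,7,g)
final:
nodes: 0:p, 1:p, 2:p, 3:q, 4:p, 6:q, 7:p, 8:p, 11:q, 12:q, 13:p, 14:p, 15:p, 16:p
edges: (0,3,g); (1,3,h); (2,0,h); (2,7,k); (2,8,k); (2,11,k); (3,12,g); (4,8,g); (4,8,h); (4,12,k); (6,3,k); (6,12,g); (7,8,h); (8,0,g); (8,3,h); (8,4,g); (11,4,h); (11,6,g); (12,7,g)


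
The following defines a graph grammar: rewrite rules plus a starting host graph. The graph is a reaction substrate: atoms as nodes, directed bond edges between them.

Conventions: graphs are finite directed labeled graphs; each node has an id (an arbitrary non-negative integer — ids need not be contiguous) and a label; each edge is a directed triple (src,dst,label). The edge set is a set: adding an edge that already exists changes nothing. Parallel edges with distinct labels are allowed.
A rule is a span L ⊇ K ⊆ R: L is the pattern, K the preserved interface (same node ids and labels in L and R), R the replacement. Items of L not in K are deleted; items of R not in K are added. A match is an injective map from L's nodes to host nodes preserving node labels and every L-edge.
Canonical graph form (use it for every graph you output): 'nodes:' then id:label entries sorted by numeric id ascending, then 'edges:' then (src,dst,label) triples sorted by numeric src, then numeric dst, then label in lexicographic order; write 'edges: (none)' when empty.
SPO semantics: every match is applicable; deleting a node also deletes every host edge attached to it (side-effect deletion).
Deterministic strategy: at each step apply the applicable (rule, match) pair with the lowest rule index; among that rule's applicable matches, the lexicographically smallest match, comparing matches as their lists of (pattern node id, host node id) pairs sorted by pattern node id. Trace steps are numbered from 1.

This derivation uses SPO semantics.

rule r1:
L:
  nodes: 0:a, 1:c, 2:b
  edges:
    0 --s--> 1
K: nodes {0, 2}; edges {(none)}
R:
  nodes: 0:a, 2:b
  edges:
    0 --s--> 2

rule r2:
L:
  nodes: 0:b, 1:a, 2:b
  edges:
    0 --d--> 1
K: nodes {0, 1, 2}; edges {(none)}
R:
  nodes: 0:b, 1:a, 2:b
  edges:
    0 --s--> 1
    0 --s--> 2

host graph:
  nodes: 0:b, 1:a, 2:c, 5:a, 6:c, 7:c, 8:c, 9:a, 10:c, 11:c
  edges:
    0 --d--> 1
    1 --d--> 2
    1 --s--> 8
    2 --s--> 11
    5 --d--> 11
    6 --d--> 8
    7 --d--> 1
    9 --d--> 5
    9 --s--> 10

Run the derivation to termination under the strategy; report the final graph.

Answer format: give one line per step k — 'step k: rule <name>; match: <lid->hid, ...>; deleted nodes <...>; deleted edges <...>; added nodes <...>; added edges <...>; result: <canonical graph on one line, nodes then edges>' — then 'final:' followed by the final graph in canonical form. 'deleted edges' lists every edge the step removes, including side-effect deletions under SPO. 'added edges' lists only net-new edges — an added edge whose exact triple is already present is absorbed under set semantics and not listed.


step 1: rule r1; match: 0->1, 1->8, 2->0; deleted nodes 8; deleted edges (1,8,s); (6,8,d); added nodes (none); added edges (1,0,s); result: nodes: 0:b, 1:a, 2:c, 5:a, 6:c, 7:c, 9:a, 10:c, 11:c edges: (0,1,d); (1,0,s); (1,2,d); (2,11,s); (5,11,d); (7,1,d); (9,5,d); (9,10,s)
step 2: rule r1; match: 0->9, 1->10, 2->0; deleted nodes 10; deleted edges (9,10,s); added nodes (none); added edges (9,0,s); result: nodes: 0:b, 1:a, 2:c, 5:a, 6:c, 7:c, 9:a, 11:c edges: (0,1,d); (1,0,s); (1,2,d); (2,11,s); (5,11,d); (7,1,d); (9,0,s); (9,5,d)
final:
nodes: 0:b, 1:a, 2:c, 5:a, 6:c, 7:c, 9:a, 11:c
edges: (0,1,d); (1,0,s); (1,2,d); (2,11,s); (5,11,d); (7,1,d); (9,0,s); (9,5,d)


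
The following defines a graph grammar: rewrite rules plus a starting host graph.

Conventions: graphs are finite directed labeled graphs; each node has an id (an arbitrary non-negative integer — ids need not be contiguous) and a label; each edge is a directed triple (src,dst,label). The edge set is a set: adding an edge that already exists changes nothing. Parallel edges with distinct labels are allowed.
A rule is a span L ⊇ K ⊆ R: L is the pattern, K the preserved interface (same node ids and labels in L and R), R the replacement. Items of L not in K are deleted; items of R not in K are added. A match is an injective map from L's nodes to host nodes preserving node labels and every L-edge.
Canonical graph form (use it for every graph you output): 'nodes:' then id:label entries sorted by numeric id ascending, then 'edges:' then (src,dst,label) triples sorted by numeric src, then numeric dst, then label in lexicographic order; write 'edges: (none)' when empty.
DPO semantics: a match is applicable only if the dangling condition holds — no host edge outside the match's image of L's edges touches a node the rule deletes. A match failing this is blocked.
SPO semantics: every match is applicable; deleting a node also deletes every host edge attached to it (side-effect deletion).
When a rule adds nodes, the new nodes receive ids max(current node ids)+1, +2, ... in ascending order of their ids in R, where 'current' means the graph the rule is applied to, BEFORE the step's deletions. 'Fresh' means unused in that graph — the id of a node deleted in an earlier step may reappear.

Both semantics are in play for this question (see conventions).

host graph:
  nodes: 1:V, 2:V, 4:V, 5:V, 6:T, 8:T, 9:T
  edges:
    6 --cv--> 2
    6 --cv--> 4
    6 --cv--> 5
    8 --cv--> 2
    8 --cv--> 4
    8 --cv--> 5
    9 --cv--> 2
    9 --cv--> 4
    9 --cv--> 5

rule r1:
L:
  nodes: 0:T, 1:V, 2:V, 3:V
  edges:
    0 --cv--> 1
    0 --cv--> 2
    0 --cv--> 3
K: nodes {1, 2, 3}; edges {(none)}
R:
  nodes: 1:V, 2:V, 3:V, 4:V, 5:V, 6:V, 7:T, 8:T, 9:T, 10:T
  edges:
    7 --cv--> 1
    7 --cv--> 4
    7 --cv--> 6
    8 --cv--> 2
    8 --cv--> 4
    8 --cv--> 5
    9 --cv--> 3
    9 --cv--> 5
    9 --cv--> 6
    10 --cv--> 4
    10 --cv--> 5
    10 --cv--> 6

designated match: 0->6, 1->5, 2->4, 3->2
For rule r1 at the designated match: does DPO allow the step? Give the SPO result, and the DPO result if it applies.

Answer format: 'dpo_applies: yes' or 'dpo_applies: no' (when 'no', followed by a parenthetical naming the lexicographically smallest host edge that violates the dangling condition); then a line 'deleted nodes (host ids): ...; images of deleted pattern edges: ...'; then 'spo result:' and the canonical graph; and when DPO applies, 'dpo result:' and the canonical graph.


dpo_applies: yes
deleted nodes (host ids): 6; images of deleted pattern edges: (6,2,cv); (6,4,cv); (6,5,cv)
spo result:
nodes: 1:V, 2:V, 4:V, 5:V, 8:T, 9:T, 10:V, 11:V, 12:V, 13:T, 14:T, 15:T, 16:T
edges: (8,2,cv); (8,4,cv); (8,5,cv); (9,2,cv); (9,4,cv); (9,5,cv); (13,5,cv); (13,10,cv); (13,12,cv); (14,4,cv); (14,10,cv); (14,11,cv); (15,2,cv); (15,11,cv); (15,12,cv); (16,10,cv); (16,11,cv); (16,12,cv)
dpo result:
nodes: 1:V, 2:V, 4:V, 5:V, 8:T, 9:T, 10:V, 11:V, 12:V, 13:T, 14:T, 15:T, 16:T
edges: (8,2,cv); (8,4,cv); (8,5,cv); (9,2,cv); (9,4,cv); (9,5,cv); (13,5,cv); (13,10,cv); (13,12,cv); (14,4,cv); (14,10,cv); (14,11,cv); (15,2,cv); (15,11,cv); (15,12,cv); (16,10,cv); (16,11,cv); (16,12,cv)


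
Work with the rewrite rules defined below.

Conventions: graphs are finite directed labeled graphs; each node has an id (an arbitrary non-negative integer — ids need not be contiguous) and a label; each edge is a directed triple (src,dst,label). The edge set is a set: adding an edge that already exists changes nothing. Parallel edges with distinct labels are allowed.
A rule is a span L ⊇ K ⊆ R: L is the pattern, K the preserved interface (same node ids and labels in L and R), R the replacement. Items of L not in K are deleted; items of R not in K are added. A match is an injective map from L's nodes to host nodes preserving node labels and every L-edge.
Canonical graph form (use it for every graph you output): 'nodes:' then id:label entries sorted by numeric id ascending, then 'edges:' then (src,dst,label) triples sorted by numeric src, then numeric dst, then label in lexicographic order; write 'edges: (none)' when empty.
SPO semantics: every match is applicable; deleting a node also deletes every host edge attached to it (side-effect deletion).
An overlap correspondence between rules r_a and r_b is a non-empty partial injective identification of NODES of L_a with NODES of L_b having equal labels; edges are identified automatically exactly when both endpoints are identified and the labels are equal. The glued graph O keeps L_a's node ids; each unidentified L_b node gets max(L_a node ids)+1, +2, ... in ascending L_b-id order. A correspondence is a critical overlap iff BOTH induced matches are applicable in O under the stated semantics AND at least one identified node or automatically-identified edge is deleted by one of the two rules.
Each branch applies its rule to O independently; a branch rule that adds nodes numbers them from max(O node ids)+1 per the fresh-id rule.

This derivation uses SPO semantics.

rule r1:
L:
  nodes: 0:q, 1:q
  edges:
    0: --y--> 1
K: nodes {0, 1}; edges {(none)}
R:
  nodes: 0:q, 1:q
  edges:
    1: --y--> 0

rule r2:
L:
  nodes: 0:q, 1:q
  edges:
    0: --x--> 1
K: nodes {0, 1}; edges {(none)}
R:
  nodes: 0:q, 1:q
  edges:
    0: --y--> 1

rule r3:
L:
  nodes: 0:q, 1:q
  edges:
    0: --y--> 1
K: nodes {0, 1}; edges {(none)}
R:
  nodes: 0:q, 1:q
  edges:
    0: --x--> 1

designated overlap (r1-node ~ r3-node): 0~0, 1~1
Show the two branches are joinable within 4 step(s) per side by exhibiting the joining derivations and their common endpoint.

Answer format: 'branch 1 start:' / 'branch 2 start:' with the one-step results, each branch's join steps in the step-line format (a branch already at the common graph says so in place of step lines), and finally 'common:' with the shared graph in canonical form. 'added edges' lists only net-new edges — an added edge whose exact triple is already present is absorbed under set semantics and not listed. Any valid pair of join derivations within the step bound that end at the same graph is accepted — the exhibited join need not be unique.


branch 1 start:
nodes: 0:q, 1:q
edges: (1,0,y)
branch 2 start:
nodes: 0:q, 1:q
edges: (0,1,x)
branch 1 step 1: rule r1; match: 0->1, 1->0; deleted nodes (none); deleted edges (1,0,y); added nodes (none); added edges (0,1,y); result: nodes: 0:q, 1:q edges: (0,1,y)
branch 2 step 1: rule r2; match: 0->0, 1->1; deleted nodes (none); deleted edges (0,1,x); added nodes (none); added edges (0,1,y); result: nodes: 0:q, 1:q edges: (0,1,y)
common:
nodes: 0:q, 1:q
edges: (0,1,y)


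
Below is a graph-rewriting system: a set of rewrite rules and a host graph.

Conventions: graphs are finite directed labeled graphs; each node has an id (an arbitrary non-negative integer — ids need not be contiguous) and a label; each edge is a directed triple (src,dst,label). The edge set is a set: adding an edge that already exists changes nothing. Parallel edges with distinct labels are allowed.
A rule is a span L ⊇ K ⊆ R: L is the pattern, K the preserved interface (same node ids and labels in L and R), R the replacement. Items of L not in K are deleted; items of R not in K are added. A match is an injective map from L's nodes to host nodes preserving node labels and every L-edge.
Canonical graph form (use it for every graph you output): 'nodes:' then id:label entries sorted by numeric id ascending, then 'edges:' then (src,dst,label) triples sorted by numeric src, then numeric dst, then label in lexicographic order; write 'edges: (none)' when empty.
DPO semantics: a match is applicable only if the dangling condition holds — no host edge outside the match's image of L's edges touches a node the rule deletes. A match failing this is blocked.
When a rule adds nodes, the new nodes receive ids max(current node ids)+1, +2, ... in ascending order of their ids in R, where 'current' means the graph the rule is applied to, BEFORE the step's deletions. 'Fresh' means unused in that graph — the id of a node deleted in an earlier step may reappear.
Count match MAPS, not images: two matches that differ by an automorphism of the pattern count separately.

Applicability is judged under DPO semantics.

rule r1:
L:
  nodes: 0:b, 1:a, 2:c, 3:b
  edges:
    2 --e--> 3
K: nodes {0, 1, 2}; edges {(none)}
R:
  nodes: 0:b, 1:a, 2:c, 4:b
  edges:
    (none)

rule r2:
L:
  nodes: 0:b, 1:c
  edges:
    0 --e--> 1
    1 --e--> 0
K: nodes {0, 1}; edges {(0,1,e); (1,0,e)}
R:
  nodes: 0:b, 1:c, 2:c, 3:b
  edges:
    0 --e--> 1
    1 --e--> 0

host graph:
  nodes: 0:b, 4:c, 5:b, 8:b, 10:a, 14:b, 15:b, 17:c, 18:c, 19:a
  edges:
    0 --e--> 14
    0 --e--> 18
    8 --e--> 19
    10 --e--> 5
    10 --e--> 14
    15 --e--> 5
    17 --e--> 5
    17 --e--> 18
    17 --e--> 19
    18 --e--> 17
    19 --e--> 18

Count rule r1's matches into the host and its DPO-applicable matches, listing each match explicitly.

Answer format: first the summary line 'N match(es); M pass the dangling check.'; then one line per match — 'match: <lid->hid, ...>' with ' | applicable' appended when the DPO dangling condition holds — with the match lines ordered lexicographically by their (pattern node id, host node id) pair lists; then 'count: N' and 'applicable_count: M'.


8 match(es); 0 pass the dangling check.
match: 0->0, 1->10, 2->17, 3->5
match: 0->0, 1->19, 2->17, 3->5
match: 0->8, 1->10, 2->17, 3->5
match: 0->8, 1->19, 2->17, 3->5
match: 0->14, 1->10, 2->17, 3->5
match: 0->14, 1->19, 2->17, 3->5
match: 0->15, 1->10, 2->17, 3->5
match: 0->15, 1->19, 2->17, 3->5
count: 8
applicable_count: 0


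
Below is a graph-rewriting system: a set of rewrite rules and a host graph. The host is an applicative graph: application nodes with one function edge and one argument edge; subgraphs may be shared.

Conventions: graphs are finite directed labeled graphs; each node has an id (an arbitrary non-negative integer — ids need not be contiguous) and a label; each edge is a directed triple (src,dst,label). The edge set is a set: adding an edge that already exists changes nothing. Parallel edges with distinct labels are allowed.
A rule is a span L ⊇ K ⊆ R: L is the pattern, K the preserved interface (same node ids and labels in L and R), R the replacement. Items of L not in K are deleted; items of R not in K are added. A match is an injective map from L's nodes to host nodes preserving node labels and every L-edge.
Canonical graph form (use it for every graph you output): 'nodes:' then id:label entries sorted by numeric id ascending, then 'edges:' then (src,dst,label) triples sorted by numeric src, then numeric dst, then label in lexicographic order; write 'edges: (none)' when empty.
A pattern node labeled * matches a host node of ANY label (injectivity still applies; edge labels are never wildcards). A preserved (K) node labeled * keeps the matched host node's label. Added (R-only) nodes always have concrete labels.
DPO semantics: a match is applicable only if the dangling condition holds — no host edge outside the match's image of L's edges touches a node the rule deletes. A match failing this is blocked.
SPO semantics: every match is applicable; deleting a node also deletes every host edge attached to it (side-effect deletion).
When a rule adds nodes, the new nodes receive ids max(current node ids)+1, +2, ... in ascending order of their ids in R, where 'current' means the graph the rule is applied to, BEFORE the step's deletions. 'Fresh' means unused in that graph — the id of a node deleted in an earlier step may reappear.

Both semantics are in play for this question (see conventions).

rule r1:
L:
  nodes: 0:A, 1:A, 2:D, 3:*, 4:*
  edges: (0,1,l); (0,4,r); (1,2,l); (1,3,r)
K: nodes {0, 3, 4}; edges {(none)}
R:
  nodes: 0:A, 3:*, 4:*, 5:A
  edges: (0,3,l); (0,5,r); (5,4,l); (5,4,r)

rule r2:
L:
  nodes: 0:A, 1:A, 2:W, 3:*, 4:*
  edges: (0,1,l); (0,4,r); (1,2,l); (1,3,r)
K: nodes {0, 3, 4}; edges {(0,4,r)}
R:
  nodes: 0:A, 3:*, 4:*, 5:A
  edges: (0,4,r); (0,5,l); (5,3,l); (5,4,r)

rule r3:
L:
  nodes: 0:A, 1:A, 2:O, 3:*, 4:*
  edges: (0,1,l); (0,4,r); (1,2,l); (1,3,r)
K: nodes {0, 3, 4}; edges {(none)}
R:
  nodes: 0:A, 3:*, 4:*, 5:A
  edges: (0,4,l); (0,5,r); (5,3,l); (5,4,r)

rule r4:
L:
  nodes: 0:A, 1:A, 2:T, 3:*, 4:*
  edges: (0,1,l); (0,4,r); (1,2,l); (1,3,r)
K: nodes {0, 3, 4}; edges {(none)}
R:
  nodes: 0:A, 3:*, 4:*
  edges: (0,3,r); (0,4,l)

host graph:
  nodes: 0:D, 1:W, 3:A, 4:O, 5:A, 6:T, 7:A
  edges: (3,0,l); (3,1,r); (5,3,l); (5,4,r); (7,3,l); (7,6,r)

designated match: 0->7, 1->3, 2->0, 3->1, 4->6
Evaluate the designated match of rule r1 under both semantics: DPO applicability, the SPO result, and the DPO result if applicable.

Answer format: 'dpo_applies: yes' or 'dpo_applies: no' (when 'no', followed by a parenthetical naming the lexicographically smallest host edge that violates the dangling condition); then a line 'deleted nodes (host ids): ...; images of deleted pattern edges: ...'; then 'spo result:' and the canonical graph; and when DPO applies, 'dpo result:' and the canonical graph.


dpo_applies: no
(the rule deletes node 3, which keeps host edge (5,3,l) outside the match image — the dangling condition fails, DPO blocks; SPO proceeds and side-deletes such edges)
deleted nodes (host ids): 0, 3; images of deleted pattern edges: (3,0,l); (3,1,r); (7,3,l); (7,6,r)
spo result:
nodes: 1:W, 4:O, 5:A, 6:T, 7:A, 8:A
edges: (5,4,r); (7,1,l); (7,8,r); (8,6,l); (8,6,r)


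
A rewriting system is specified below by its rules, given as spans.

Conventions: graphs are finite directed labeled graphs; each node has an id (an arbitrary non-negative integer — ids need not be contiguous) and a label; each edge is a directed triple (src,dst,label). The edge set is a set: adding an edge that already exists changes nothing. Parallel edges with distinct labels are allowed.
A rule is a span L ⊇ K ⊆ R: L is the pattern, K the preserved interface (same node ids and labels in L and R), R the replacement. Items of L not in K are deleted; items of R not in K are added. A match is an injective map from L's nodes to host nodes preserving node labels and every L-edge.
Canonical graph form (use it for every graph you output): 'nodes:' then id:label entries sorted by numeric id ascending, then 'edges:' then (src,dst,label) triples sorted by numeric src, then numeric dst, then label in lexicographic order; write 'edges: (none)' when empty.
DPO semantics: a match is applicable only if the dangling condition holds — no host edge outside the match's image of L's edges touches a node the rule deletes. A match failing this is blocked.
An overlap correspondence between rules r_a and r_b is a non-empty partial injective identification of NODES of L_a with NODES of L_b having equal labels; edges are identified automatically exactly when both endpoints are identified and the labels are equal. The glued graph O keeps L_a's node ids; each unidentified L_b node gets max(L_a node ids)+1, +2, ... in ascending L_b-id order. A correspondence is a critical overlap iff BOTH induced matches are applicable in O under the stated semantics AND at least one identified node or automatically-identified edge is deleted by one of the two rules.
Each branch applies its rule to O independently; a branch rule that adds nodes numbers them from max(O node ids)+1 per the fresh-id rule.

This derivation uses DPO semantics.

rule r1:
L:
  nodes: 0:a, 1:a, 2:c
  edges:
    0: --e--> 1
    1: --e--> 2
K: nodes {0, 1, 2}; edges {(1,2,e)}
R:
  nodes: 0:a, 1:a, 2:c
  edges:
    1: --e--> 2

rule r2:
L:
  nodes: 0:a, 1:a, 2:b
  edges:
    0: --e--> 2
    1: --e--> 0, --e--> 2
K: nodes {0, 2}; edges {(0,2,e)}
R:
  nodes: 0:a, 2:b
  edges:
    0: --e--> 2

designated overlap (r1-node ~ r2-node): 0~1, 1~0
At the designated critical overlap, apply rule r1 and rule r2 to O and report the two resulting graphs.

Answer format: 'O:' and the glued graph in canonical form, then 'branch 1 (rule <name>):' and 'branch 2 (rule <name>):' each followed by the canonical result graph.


O:
nodes: 0:a, 1:a, 2:c, 3:b
edges: (0,1,e); (0,3,e); (1,2,e); (1,3,e)
branch 1 (rule r1):
nodes: 0:a, 1:a, 2:c, 3:b
edges: (0,3,e); (1,2,e); (1,3,e)
branch 2 (rule r2):
nodes: 1:a, 2:c, 3:b
edges: (1,2,e); (1,3,e)


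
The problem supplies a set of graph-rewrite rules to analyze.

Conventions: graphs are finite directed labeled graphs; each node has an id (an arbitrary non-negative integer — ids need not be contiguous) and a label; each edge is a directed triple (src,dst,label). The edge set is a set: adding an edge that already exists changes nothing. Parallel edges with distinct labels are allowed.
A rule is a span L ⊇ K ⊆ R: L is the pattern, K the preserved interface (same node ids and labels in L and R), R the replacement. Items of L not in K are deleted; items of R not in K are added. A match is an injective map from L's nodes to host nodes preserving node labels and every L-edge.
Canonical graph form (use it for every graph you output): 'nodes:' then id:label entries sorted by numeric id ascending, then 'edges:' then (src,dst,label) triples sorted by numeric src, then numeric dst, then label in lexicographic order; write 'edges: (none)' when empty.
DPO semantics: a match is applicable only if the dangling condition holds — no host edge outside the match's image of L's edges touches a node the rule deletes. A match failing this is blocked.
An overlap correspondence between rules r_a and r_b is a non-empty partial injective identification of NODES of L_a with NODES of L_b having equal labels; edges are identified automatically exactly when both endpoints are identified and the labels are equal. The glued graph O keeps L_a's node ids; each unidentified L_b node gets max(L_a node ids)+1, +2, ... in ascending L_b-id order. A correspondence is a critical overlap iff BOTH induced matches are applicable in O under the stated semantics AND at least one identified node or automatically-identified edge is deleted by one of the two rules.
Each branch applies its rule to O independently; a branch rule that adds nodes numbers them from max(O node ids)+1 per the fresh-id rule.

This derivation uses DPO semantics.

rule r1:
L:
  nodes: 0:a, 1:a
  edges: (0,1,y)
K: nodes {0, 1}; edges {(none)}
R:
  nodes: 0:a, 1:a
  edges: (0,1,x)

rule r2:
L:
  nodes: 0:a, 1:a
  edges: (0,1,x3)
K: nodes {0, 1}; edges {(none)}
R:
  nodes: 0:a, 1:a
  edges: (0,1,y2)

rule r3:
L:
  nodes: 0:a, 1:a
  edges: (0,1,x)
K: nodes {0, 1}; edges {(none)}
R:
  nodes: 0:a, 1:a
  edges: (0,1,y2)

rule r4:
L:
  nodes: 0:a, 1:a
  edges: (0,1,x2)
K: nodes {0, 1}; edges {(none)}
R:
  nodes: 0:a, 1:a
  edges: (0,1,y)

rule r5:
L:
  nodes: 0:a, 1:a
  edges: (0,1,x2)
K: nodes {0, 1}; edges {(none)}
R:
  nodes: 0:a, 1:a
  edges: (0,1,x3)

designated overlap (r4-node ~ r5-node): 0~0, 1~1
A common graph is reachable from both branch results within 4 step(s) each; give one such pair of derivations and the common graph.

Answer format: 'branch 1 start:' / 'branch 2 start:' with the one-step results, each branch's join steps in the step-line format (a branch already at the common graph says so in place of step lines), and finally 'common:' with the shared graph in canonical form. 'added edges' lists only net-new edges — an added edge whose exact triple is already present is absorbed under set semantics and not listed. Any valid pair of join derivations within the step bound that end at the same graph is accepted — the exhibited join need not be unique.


branch 1 start:
nodes: 0:a, 1:a
edges: (0,1,y)
branch 2 start:
nodes: 0:a, 1:a
edges: (0,1,x3)
branch 1 step 1: rule r1; match: 0->0, 1->1; deleted nodes (none); deleted edges (0,1,y); added nodes (none); added edges (0,1,x); result: nodes: 0:a, 1:a edges: (0,1,x)
branch 1 step 2: rule r3; match: 0->0, 1->1; deleted nodes (none); deleted edges (0,1,x); added nodes (none); added edges (0,1,y2); result: nodes: 0:a, 1:a edges: (0,1,y2)
branch 2 step 1: rule r2; match: 0->0, 1->1; deleted nodes (none); deleted edges (0,1,x3); added nodes (none); added edges (0,1,y2); result: nodes: 0:a, 1:a edges: (0,1,y2)
common:
nodes: 0:a, 1:a
edges: (0,1,y2)


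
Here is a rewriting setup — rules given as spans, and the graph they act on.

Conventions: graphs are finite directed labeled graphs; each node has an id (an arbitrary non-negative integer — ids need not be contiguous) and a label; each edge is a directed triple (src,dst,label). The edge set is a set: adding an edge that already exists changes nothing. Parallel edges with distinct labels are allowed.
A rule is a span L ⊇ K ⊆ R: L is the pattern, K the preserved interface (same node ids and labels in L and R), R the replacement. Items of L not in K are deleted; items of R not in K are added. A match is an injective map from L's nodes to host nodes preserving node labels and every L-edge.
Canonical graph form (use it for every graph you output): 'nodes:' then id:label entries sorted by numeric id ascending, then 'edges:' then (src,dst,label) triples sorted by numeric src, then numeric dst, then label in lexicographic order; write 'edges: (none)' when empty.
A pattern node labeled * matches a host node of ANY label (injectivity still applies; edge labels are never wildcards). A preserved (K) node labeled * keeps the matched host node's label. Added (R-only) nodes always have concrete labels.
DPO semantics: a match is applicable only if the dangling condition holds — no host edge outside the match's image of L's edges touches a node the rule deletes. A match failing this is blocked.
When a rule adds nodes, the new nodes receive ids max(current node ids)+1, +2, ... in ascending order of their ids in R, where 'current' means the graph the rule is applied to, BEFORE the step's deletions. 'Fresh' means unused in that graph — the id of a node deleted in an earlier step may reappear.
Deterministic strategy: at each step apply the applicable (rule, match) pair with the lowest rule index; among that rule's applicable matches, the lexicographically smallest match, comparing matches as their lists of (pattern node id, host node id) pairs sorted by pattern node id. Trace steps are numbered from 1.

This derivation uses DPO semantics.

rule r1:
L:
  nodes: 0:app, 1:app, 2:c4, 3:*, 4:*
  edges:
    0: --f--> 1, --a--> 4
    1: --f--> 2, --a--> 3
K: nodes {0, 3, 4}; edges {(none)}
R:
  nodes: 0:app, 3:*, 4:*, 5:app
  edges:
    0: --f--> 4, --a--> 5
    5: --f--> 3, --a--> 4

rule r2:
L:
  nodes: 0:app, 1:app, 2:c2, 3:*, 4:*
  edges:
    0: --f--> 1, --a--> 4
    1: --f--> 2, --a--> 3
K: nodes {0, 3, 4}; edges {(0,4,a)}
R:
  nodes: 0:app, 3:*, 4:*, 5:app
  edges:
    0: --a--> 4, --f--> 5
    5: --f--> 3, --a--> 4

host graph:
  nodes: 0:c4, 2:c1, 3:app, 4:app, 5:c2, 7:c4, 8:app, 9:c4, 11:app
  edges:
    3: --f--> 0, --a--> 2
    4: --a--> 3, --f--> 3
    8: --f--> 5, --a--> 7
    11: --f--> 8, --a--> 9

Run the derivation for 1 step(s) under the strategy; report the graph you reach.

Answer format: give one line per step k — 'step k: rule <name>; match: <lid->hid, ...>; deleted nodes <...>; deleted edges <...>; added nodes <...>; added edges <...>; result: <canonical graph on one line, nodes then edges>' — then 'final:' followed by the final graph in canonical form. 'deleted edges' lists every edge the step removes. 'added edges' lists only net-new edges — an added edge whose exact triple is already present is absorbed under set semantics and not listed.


step 1: rule r2; match: 0->11, 1->8, 2->5, 3->7, 4->9; deleted nodes 5, 8; deleted edges (8,5,f); (8,7,a); (11,8,f); added nodes 12; added edges (11,12,f); (12,7,f); (12,9,a); result: nodes: 0:c4, 2:c1, 3:app, 4:app, 7:c4, 9:c4, 11:app, 12:app edges: (3,0,f); (3,2,a); (4,3,a); (4,3,f); (11,9,a); (11,12,f); (12,7,f); (12,9,a)
final:
nodes: 0:c4, 2:c1, 3:app, 4:app, 7:c4, 9:c4, 11:app, 12:app
edges: (3,0,f); (3,2,a); (4,3,a); (4,3,f); (11,9,a); (11,12,f); (12,7,f); (12,9,a)


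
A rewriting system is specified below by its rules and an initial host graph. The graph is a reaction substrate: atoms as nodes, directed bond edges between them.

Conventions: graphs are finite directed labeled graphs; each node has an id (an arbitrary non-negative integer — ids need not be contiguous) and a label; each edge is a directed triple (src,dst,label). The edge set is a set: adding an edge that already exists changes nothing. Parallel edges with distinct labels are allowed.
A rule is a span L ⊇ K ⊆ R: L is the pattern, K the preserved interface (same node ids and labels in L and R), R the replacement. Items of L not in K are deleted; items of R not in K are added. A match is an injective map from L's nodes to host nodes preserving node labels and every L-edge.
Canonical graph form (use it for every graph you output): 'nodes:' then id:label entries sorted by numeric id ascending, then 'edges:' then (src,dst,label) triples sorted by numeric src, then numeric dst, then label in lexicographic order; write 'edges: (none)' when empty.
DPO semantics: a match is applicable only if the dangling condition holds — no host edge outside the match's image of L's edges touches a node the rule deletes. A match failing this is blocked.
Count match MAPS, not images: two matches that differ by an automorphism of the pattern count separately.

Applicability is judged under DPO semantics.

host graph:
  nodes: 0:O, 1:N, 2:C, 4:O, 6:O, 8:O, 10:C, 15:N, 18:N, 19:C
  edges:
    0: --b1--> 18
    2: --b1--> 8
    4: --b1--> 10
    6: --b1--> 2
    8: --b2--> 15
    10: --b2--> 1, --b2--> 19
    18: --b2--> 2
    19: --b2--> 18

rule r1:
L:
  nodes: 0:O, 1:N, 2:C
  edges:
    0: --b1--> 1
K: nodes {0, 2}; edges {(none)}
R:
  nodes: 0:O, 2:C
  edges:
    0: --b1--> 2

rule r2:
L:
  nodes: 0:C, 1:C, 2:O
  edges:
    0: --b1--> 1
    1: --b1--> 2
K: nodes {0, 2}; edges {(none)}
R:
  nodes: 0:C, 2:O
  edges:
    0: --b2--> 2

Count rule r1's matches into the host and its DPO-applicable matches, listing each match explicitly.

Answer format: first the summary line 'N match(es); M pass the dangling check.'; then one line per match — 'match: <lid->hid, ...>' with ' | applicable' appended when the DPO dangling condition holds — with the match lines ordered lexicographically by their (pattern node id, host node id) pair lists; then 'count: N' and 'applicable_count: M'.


3 match(es); 0 pass the dangling check.
match: 0->0, 1->18, 2->2
match: 0->0, 1->18, 2->10
match: 0->0, 1->18, 2->19
count: 3
applicable_count: 0


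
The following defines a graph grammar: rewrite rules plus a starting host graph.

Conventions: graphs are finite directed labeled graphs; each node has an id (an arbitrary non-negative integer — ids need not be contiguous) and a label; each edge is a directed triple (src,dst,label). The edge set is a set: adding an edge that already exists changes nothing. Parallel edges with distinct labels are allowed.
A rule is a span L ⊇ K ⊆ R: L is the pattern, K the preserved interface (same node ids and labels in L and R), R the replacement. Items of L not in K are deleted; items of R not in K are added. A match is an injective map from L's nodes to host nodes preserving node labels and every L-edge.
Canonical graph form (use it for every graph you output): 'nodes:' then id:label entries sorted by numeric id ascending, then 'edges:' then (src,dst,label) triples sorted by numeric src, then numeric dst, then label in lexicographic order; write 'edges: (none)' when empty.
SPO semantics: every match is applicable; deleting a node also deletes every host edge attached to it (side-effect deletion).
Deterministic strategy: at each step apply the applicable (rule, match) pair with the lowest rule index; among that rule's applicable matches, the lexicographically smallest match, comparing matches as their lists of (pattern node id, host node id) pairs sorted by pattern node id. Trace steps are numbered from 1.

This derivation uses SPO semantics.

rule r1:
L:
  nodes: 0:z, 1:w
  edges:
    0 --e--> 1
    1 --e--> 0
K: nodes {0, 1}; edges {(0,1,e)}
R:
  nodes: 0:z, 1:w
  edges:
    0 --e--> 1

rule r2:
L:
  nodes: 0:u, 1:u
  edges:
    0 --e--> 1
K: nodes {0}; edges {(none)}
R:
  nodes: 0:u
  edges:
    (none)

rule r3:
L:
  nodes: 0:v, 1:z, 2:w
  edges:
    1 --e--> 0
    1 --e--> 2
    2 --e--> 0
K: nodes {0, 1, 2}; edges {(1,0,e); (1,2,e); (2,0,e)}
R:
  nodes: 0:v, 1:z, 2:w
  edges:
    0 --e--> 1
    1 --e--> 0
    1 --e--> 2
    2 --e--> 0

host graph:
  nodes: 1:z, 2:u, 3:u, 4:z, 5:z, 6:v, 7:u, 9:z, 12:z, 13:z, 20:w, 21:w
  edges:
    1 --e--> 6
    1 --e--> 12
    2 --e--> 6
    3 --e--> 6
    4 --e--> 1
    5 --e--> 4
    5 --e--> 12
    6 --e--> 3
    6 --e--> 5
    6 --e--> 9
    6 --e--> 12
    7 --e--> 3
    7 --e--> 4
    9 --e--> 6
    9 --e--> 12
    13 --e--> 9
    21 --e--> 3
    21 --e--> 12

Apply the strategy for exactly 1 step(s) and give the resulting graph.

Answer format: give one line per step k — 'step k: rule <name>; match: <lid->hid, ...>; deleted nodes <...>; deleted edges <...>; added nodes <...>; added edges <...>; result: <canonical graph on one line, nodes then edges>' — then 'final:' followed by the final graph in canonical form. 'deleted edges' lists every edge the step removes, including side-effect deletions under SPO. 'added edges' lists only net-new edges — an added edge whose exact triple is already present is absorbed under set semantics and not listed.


step 1: rule r2; match: 0->7, 1->3; deleted nodes 3; deleted edges (3,6,e); (6,3,e); (7,3,e); (21,3,e); added nodes (none); added edges (none); result: nodes: 1:z, 2:u, 4:z, 5:z, 6:v, 7:u, 9:z, 12:z, 13:z, 20:w, 21:w edges: (1,6,e); (1,12,e); (2,6,e); (4,1,e); (5,4,e); (5,12,e); (6,5,e); (6,9,e); (6,12,e); (7,4,e); (9,6,e); (9,12,e); (13,9,e); (21,12,e)
final:
nodes: 1:z, 2:u, 4:z, 5:z, 6:v, 7:u, 9:z, 12:z, 13:z, 20:w, 21:w
edges: (1,6,e); (1,12,e); (2,6,e); (4,1,e); (5,4,e); (5,12,e); (6,5,e); (6,9,e); (6,12,e); (7,4,e); (9,6,e); (9,12,e); (13,9,e); (21,12,e)
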